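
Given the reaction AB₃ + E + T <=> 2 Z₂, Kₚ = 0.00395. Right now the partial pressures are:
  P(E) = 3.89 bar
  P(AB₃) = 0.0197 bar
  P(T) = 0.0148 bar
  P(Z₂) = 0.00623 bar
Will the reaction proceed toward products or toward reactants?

Qₚ = P(Z₂)² / (P(AB₃)·P(E)·P(T)) = (0.00623)² / ((0.0197)·(3.89)·(0.0148)) = 0.0342
Qₚ = 0.0342 > Kₚ = 0.00395, so the reverse reaction proceeds.

in the reverse direction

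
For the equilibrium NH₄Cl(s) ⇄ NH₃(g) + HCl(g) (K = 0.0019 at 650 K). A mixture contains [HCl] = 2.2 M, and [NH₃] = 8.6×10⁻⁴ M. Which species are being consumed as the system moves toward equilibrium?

none (at equilibrium)

(NH₄Cl is a pure solid — omitted from Q.)
Q = [NH₃]·[HCl] = (8.6×10⁻⁴)·(2.2) = 0.0019
Q = 0.0019 = K; the system is at equilibrium.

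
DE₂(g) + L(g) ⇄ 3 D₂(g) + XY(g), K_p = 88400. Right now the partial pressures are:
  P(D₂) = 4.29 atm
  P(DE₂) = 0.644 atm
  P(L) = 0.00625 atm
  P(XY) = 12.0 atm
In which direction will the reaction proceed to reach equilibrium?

toward reactants

Q_p = P(D₂)³·P(XY) / (P(DE₂)·P(L)) = (4.29)³·(12.0) / ((0.644)·(0.00625)) = 2.35e5
Q_p = 2.35e5 > K_p = 88400, so the reverse reaction proceeds.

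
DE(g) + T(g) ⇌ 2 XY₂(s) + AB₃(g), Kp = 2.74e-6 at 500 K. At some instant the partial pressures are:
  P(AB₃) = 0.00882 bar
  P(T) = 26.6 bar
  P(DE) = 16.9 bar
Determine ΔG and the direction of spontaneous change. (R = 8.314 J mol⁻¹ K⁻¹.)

ΔG = 8.18 kJ/mol; the forward reaction is non-spontaneous

(XY₂ is a pure solid — omitted from Qp.)
Qp = P(AB₃) / (P(DE)·P(T)) = (0.00882) / ((16.9)·(26.6)) = 1.96e-5
ΔG = RT ln(Qp/Kp) = (8.314 J mol⁻¹ K⁻¹)(500 K) × ln(1.96e-5/2.74e-6)
   = (4.157 kJ/mol)(1.968) = 8.18 kJ/mol
ΔG > 0, so the forward reaction is non-spontaneous (proceeds in reverse).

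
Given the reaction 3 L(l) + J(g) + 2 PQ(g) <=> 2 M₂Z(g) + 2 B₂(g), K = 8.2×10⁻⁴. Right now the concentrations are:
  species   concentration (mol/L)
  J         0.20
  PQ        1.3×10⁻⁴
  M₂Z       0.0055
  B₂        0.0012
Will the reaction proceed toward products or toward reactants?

(L is a pure liquid — omitted from Q.)
Q = [M₂Z]²·[B₂]² / ([J]·[PQ]²) = (0.0055)²·(0.0012)² / ((0.20)·(1.3×10⁻⁴)²) = 0.013
Q = 0.013 > K = 8.2×10⁻⁴, so the reverse reaction proceeds.

reverse (toward reactants)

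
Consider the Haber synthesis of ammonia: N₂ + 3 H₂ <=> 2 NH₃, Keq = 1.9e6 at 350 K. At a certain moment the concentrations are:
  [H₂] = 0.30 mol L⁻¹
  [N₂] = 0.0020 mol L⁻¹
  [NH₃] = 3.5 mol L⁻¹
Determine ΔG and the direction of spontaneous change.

ΔG = -6.18 kJ/mol; the forward reaction is spontaneous

Q = [NH₃]² / ([N₂]·[H₂]³) = (3.5)² / ((0.0020)·(0.30)³) = 2.27e5
ΔG = RT ln(Q/Keq) = (8.314 J mol⁻¹ K⁻¹)(350 K) × ln(2.27e5/1.9e6)
   = (2.910 kJ/mol)(-2.125) = -6.18 kJ/mol
ΔG < 0, so the forward reaction is spontaneous (proceeds forward).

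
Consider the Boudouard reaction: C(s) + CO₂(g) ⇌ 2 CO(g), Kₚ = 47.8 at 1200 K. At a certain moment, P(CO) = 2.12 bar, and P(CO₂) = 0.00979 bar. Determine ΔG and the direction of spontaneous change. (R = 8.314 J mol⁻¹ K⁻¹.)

ΔG = 22.6 kJ/mol; the forward reaction is non-spontaneous

(C is a pure solid — omitted from Qₚ.)
Qₚ = P(CO)² / P(CO₂) = (2.12)² / (0.00979) = 459
ΔG = RT ln(Qₚ/Kₚ) = (8.314 J mol⁻¹ K⁻¹)(1200 K) × ln(459/47.8)
   = (9.977 kJ/mol)(2.262) = 22.6 kJ/mol
ΔG > 0, so the forward reaction is non-spontaneous (proceeds in reverse).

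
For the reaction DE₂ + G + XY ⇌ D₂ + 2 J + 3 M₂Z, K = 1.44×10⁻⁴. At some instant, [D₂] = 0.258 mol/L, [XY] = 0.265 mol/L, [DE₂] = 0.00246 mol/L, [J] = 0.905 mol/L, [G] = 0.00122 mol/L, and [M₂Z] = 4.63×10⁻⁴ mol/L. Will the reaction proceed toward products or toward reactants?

Q = [D₂]·[J]²·[M₂Z]³ / ([DE₂]·[G]·[XY]) = (0.258)·(0.905)²·(4.63×10⁻⁴)³ / ((0.00246)·(0.00122)·(0.265)) = 2.64×10⁻⁵
Q = 2.64×10⁻⁵ < K = 1.44×10⁻⁴, so the forward reaction proceeds.

toward products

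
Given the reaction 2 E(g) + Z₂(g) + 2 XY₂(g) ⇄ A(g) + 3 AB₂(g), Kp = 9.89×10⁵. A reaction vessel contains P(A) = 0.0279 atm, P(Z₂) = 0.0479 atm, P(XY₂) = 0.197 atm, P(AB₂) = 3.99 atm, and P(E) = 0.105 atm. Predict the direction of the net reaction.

to the right

Qp = P(A)·P(AB₂)³ / (P(E)²·P(Z₂)·P(XY₂)²) = (0.0279)·(3.99)³ / ((0.105)²·(0.0479)·(0.197)²) = 86500
Qp = 86500 < Kp = 9.89×10⁵, so the forward reaction proceeds.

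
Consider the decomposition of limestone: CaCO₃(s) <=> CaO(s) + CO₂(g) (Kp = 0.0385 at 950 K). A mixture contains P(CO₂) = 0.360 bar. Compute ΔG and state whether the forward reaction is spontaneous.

(CaCO₃, CaO are pure solids — omitted from Qp.)
Qp = P(CO₂) = 0.360
ΔG = RT ln(Qp/Kp) = (8.314 J mol⁻¹ K⁻¹)(950 K) × ln(0.360/0.0385)
   = (7.898 kJ/mol)(2.235) = 17.7 kJ/mol
ΔG > 0, so the forward reaction is non-spontaneous (proceeds in reverse).

ΔG = 17.7 kJ/mol; the forward reaction is non-spontaneous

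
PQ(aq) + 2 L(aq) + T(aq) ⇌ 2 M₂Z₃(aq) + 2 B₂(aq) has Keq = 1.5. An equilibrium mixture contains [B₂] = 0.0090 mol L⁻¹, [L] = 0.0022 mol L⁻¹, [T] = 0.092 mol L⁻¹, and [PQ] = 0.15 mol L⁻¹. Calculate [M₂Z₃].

At equilibrium, Keq = [M₂Z₃]²·[B₂]² / ([PQ]·[L]²·[T]) = 1.5.
([M₂Z₃])²·(0.0090)² / ((0.15)·(0.0022)²·(0.092)) = 1.5
[M₂Z₃]² = 0.00124 ⇒ [M₂Z₃] = 0.035 mol L⁻¹

[M₂Z₃] = 0.035 mol L⁻¹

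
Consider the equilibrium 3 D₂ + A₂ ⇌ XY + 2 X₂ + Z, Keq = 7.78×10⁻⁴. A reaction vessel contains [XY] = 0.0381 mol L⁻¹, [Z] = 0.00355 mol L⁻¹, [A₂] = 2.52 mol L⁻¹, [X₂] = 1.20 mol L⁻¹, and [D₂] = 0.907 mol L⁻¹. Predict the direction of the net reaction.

Q = [XY]·[X₂]²·[Z] / ([D₂]³·[A₂]) = (0.0381)·(1.20)²·(0.00355) / ((0.907)³·(2.52)) = 1.04×10⁻⁴
Q = 1.04×10⁻⁴ < Keq = 7.78×10⁻⁴, so the forward reaction proceeds.

to the right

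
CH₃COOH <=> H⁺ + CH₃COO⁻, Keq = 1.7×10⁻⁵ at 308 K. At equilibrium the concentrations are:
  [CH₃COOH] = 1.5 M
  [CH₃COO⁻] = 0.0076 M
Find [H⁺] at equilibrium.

[H⁺] = 0.0034 M

At equilibrium, Keq = [H⁺]·[CH₃COO⁻] / [CH₃COOH] = 1.7×10⁻⁵.
([H⁺])·(0.0076) / (1.5) = 1.7×10⁻⁵
[H⁺] = 0.00336 = 0.0034 M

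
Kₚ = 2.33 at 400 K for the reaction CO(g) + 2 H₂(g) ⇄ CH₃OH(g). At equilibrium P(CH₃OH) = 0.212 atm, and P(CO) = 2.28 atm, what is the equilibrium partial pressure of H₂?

P(H₂) = 0.200 atm

At equilibrium, Kₚ = P(CH₃OH) / (P(CO)·P(H₂)²) = 2.33.
(0.212) / ((2.28)·(P(H₂))²) = 2.33
P(H₂)² = 0.0399 ⇒ P(H₂) = 0.200 atm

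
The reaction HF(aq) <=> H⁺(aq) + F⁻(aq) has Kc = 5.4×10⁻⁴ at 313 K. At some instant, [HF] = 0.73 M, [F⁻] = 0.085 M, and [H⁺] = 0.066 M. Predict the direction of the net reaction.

reverse (toward reactants)

Qc = [H⁺]·[F⁻] / [HF] = (0.066)·(0.085) / (0.73) = 0.0077
Qc = 0.0077 > Kc = 5.4×10⁻⁴, so the reverse reaction proceeds.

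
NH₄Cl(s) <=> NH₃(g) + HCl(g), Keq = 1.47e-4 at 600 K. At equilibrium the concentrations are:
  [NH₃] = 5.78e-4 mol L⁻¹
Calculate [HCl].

(NH₄Cl is a pure solid — omitted from Keq.)
At equilibrium, Keq = [NH₃]·[HCl] = 1.47e-4.
(5.78e-4)·([HCl]) = 1.47e-4
[HCl] = 0.254 mol L⁻¹

[HCl] = 0.254 mol L⁻¹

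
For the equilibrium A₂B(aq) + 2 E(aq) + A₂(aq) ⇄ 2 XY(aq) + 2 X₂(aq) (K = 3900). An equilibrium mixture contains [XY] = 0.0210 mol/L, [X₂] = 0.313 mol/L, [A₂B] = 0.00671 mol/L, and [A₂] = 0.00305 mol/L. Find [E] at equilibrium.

[E] = 0.0233 mol/L

At equilibrium, K = [XY]²·[X₂]² / ([A₂B]·[E]²·[A₂]) = 3900.
(0.0210)²·(0.313)² / ((0.00671)·([E])²·(0.00305)) = 3900
[E]² = 5.41×10⁻⁴ ⇒ [E] = 0.0233 mol/L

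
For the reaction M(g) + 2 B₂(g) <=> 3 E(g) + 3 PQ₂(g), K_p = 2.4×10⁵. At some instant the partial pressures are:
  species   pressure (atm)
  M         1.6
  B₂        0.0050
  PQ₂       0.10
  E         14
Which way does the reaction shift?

Q_p = P(E)³·P(PQ₂)³ / (P(M)·P(B₂)²) = (14)³·(0.10)³ / ((1.6)·(0.0050)²) = 69000
Q_p = 69000 < K_p = 2.4×10⁵, so the forward reaction proceeds.

in the forward direction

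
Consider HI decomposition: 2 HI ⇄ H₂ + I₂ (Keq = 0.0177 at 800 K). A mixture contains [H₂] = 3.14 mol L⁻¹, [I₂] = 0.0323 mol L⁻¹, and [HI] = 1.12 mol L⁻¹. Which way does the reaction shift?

to the left

Q = [H₂]·[I₂] / [HI]² = (3.14)·(0.0323) / (1.12)² = 0.0809
Q = 0.0809 > Keq = 0.0177, so the reverse reaction proceeds.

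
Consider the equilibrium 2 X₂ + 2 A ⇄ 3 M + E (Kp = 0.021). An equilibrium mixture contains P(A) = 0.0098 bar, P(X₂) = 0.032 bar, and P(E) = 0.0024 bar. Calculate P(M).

At equilibrium, Kp = P(M)³·P(E) / (P(X₂)²·P(A)²) = 0.021.
(P(M))³·(0.0024) / ((0.032)²·(0.0098)²) = 0.021
P(M)³ = 8.61×10⁻⁷ ⇒ P(M) = 0.0095 bar

P(M) = 0.0095 bar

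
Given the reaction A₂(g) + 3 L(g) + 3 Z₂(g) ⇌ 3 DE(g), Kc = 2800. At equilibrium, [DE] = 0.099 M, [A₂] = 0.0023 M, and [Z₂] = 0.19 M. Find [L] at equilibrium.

[L] = 0.28 M

At equilibrium, Kc = [DE]³ / ([A₂]·[L]³·[Z₂]³) = 2800.
(0.099)³ / ((0.0023)·([L])³·(0.19)³) = 2800
[L]³ = 0.0220 ⇒ [L] = 0.28 M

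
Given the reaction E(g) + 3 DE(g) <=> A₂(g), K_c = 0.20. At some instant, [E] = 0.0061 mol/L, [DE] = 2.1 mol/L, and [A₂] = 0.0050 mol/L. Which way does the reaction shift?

in the forward direction

Q_c = [A₂] / ([E]·[DE]³) = (0.0050) / ((0.0061)·(2.1)³) = 0.089
Q_c = 0.089 < K_c = 0.20, so the forward reaction proceeds.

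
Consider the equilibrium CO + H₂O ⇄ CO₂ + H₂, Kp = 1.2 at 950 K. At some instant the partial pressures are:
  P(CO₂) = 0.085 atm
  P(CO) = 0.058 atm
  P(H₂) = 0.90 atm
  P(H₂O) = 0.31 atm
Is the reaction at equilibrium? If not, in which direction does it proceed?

Qp = P(CO₂)·P(H₂) / (P(CO)·P(H₂O)) = (0.085)·(0.90) / ((0.058)·(0.31)) = 4.3
Qp = 4.3 > Kp = 1.2, so the reverse reaction proceeds.

reverse (toward reactants)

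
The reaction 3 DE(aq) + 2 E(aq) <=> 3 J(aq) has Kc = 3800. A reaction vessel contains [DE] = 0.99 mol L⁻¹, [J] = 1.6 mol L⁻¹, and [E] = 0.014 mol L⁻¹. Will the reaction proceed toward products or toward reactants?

toward reactants

Qc = [J]³ / ([DE]³·[E]²) = (1.6)³ / ((0.99)³·(0.014)²) = 22000
Qc = 22000 > Kc = 3800, so the reverse reaction proceeds.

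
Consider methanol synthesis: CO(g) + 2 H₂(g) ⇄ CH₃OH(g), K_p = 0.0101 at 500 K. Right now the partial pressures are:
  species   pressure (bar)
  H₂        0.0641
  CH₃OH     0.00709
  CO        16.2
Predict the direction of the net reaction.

to the left

Q_p = P(CH₃OH) / (P(CO)·P(H₂)²) = (0.00709) / ((16.2)·(0.0641)²) = 0.107
Q_p = 0.107 > K_p = 0.0101, so the reverse reaction proceeds.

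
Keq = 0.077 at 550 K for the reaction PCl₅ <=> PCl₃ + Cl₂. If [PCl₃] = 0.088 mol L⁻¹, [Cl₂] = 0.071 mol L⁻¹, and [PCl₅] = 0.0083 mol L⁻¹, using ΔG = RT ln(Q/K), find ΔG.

ΔG = 10.4 kJ/mol

Q = [PCl₃]·[Cl₂] / [PCl₅] = (0.088)·(0.071) / (0.0083) = 0.753
ΔG = RT ln(Q/Keq) = (8.314 J mol⁻¹ K⁻¹)(550 K) × ln(0.753/0.077)
   = (4.573 kJ/mol)(2.280) = 10.4 kJ/mol
ΔG > 0, so the forward reaction is non-spontaneous (proceeds in reverse).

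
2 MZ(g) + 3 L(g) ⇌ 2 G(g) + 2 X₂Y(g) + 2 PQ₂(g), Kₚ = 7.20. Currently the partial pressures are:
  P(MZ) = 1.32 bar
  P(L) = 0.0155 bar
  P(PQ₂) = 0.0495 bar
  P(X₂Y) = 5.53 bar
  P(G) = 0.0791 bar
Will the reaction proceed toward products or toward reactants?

Qₚ = P(G)²·P(X₂Y)²·P(PQ₂)² / (P(MZ)²·P(L)³) = (0.0791)²·(5.53)²·(0.0495)² / ((1.32)²·(0.0155)³) = 72.3
Qₚ = 72.3 > Kₚ = 7.20, so the reverse reaction proceeds.

toward reactants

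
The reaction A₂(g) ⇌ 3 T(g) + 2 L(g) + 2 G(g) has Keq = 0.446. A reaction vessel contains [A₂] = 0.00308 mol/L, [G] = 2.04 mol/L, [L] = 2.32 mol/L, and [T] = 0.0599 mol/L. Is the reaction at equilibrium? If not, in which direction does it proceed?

reverse (toward reactants)

Q = [T]³·[L]²·[G]² / [A₂] = (0.0599)³·(2.32)²·(2.04)² / (0.00308) = 1.56
Q = 1.56 > Keq = 0.446, so the reverse reaction proceeds.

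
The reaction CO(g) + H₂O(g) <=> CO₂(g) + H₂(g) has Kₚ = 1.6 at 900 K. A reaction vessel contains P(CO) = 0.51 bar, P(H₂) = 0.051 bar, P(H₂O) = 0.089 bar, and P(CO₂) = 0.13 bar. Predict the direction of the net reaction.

in the forward direction

Qₚ = P(CO₂)·P(H₂) / (P(CO)·P(H₂O)) = (0.13)·(0.051) / ((0.51)·(0.089)) = 0.15
Qₚ = 0.15 < Kₚ = 1.6, so the forward reaction proceeds.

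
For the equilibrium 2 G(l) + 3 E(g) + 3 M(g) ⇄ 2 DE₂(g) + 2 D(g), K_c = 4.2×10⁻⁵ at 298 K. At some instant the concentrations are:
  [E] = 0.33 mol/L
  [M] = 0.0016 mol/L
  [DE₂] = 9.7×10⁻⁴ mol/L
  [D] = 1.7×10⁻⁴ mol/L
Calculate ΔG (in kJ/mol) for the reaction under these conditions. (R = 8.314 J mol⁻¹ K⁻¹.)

ΔG = 3.67 kJ/mol

(G is a pure liquid — omitted from Q_c.)
Q_c = [DE₂]²·[D]² / ([E]³·[M]³) = (9.7×10⁻⁴)²·(1.7×10⁻⁴)² / ((0.33)³·(0.0016)³) = 1.85×10⁻⁴
ΔG = RT ln(Q_c/K_c) = (8.314 J mol⁻¹ K⁻¹)(298 K) × ln(1.85×10⁻⁴/4.2×10⁻⁵)
   = (2.478 kJ/mol)(1.483) = 3.67 kJ/mol
ΔG > 0, so the forward reaction is non-spontaneous (proceeds in reverse).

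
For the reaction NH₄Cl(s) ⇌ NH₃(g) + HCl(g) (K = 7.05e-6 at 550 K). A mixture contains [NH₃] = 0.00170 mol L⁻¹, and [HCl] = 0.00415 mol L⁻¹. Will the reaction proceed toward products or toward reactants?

no net change (already at equilibrium)

(NH₄Cl is a pure solid — omitted from Q.)
Q = [NH₃]·[HCl] = (0.00170)·(0.00415) = 7.05e-6
Q = 7.05e-6 = K, so the system is already at equilibrium.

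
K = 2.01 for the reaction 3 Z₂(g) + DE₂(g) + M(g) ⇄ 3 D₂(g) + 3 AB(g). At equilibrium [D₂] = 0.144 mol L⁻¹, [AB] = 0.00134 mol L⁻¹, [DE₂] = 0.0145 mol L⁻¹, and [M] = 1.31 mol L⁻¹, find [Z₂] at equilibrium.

[Z₂] = 5.73e-4 mol L⁻¹

At equilibrium, K = [D₂]³·[AB]³ / ([Z₂]³·[DE₂]·[M]) = 2.01.
(0.144)³·(0.00134)³ / (([Z₂])³·(0.0145)·(1.31)) = 2.01
[Z₂]³ = 1.88e-10 ⇒ [Z₂] = 5.73e-4 mol L⁻¹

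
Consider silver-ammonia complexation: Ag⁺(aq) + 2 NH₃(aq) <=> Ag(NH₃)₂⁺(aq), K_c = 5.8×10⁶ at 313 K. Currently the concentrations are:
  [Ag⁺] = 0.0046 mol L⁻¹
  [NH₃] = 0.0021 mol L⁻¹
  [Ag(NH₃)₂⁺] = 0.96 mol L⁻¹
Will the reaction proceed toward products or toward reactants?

Q_c = [Ag(NH₃)₂⁺] / ([Ag⁺]·[NH₃]²) = (0.96) / ((0.0046)·(0.0021)²) = 4.7×10⁷
Q_c = 4.7×10⁷ > K_c = 5.8×10⁶, so the reverse reaction proceeds.

in the reverse direction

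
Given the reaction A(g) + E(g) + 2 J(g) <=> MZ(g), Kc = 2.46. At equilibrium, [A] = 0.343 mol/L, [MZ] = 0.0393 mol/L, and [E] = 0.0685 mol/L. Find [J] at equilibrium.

At equilibrium, Kc = [MZ] / ([A]·[E]·[J]²) = 2.46.
(0.0393) / ((0.343)·(0.0685)·([J])²) = 2.46
[J]² = 0.680 ⇒ [J] = 0.825 mol/L

[J] = 0.825 mol/L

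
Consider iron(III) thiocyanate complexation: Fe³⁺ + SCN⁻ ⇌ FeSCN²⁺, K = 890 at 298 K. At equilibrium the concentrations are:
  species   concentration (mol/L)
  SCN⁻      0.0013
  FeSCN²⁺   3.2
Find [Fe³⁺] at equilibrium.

At equilibrium, K = [FeSCN²⁺] / ([Fe³⁺]·[SCN⁻]) = 890.
(3.2) / (([Fe³⁺])·(0.0013)) = 890
[Fe³⁺] = 2.77 = 2.8 mol/L

[Fe³⁺] = 2.8 mol/L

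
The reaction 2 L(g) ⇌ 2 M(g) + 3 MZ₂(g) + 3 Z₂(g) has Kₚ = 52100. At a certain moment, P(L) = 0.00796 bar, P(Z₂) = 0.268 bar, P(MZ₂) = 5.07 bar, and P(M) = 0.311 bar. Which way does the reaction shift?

Qₚ = P(M)²·P(MZ₂)³·P(Z₂)³ / P(L)² = (0.311)²·(5.07)³·(0.268)³ / (0.00796)² = 3830
Qₚ = 3830 < Kₚ = 52100, so the forward reaction proceeds.

forward (toward products)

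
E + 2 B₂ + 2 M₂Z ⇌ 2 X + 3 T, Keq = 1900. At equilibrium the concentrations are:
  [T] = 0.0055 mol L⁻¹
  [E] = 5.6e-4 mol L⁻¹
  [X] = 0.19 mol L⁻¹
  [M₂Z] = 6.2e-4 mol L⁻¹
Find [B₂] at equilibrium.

[B₂] = 0.12 mol L⁻¹

At equilibrium, Keq = [X]²·[T]³ / ([E]·[B₂]²·[M₂Z]²) = 1900.
(0.19)²·(0.0055)³ / ((5.6e-4)·([B₂])²·(6.2e-4)²) = 1900
[B₂]² = 0.0147 ⇒ [B₂] = 0.12 mol L⁻¹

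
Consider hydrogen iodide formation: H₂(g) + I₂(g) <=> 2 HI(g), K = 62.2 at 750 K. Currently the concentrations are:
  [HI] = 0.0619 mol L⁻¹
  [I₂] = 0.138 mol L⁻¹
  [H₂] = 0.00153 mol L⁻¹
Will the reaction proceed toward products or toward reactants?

Q = [HI]² / ([H₂]·[I₂]) = (0.0619)² / ((0.00153)·(0.138)) = 18.1
Q = 18.1 < K = 62.2, so the forward reaction proceeds.

in the forward direction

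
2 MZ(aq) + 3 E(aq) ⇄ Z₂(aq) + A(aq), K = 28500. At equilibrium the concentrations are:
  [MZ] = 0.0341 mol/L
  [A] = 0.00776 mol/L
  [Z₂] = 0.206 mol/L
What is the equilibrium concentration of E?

[E] = 0.0364 mol/L

At equilibrium, K = [Z₂]·[A] / ([MZ]²·[E]³) = 28500.
(0.206)·(0.00776) / ((0.0341)²·([E])³) = 28500
[E]³ = 4.82×10⁻⁵ ⇒ [E] = 0.0364 mol/L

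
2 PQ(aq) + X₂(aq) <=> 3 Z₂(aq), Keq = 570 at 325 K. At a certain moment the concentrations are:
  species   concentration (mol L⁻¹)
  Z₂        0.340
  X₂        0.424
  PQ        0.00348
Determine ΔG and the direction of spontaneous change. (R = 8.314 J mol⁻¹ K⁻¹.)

Q = [Z₂]³ / ([PQ]²·[X₂]) = (0.340)³ / ((0.00348)²·(0.424)) = 7650
ΔG = RT ln(Q/Keq) = (8.314 J mol⁻¹ K⁻¹)(325 K) × ln(7650/570)
   = (2.702 kJ/mol)(2.597) = 7.02 kJ/mol
ΔG > 0, so the forward reaction is non-spontaneous (proceeds in reverse).

ΔG = 7.02 kJ/mol; the forward reaction is non-spontaneous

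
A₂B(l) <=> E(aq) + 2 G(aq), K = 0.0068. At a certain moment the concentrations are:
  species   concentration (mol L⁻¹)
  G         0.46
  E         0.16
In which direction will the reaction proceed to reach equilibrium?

toward reactants

(A₂B is a pure liquid — omitted from Q.)
Q = [E]·[G]² = (0.16)·(0.46)² = 0.034
Q = 0.034 > K = 0.0068, so the reverse reaction proceeds.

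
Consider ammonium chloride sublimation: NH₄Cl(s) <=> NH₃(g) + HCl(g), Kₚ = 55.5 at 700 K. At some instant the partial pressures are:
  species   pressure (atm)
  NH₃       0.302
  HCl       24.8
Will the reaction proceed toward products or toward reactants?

to the right

(NH₄Cl is a pure solid — omitted from Qₚ.)
Qₚ = P(NH₃)·P(HCl) = (0.302)·(24.8) = 7.49
Qₚ = 7.49 < Kₚ = 55.5, so the forward reaction proceeds.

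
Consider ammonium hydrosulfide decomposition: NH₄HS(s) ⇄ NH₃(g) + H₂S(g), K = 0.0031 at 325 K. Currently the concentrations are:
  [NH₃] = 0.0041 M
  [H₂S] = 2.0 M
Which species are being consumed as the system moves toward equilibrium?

(NH₄HS is a pure solid — omitted from Q.)
Q = [NH₃]·[H₂S] = (0.0041)·(2.0) = 0.0082
Q = 0.0082 > K = 0.0031: net reverse reaction.

NH₃, H₂S (products)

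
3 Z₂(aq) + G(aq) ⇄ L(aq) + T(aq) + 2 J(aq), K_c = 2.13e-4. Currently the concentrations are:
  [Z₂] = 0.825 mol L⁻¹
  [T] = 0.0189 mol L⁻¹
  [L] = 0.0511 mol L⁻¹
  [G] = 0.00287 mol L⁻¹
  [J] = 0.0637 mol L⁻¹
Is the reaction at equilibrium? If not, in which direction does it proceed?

Q_c = [L]·[T]·[J]² / ([Z₂]³·[G]) = (0.0511)·(0.0189)·(0.0637)² / ((0.825)³·(0.00287)) = 0.00243
Q_c = 0.00243 > K_c = 2.13e-4, so the reverse reaction proceeds.

to the left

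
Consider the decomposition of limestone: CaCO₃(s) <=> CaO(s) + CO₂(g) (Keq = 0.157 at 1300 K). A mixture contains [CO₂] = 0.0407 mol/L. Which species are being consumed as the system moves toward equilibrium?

(CaCO₃, CaO are pure solids — omitted from Q.)
Q = [CO₂] = 0.0407
Q = 0.0407 < Keq = 0.157: net forward reaction.

CaCO₃ (reactants)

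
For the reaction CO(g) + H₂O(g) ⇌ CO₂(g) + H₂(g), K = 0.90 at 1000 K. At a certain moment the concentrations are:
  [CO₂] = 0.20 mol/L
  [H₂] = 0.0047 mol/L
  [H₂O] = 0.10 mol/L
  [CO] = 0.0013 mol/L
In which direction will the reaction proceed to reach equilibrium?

Q = [CO₂]·[H₂] / ([CO]·[H₂O]) = (0.20)·(0.0047) / ((0.0013)·(0.10)) = 7.2
Q = 7.2 > K = 0.90, so the reverse reaction proceeds.

to the left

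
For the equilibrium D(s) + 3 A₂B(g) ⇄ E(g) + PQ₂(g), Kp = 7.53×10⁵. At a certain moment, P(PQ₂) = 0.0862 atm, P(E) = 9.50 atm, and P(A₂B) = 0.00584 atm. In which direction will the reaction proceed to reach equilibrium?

to the left

(D is a pure solid — omitted from Qp.)
Qp = P(E)·P(PQ₂) / P(A₂B)³ = (9.50)·(0.0862) / (0.00584)³ = 4.11×10⁶
Qp = 4.11×10⁶ > Kp = 7.53×10⁵, so the reverse reaction proceeds.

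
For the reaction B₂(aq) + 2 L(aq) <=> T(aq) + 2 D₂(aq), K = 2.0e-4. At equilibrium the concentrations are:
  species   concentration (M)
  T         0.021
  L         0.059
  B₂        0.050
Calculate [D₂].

[D₂] = 0.0013 M

At equilibrium, K = [T]·[D₂]² / ([B₂]·[L]²) = 2.0e-4.
(0.021)·([D₂])² / ((0.050)·(0.059)²) = 2.0e-4
[D₂]² = 1.66e-6 ⇒ [D₂] = 0.0013 M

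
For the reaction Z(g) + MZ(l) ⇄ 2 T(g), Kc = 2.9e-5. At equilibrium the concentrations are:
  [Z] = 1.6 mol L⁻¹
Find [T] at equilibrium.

[T] = 0.0068 mol L⁻¹

(MZ is a pure liquid — omitted from Kc.)
At equilibrium, Kc = [T]² / [Z] = 2.9e-5.
([T])² / (1.6) = 2.9e-5
[T]² = 4.64e-5 ⇒ [T] = 0.0068 mol L⁻¹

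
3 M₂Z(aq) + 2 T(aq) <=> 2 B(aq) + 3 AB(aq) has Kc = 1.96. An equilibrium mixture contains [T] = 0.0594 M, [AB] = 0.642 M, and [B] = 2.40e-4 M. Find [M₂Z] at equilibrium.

[M₂Z] = 0.0130 M

At equilibrium, Kc = [B]²·[AB]³ / ([M₂Z]³·[T]²) = 1.96.
(2.40e-4)²·(0.642)³ / (([M₂Z])³·(0.0594)²) = 1.96
[M₂Z]³ = 2.20e-6 ⇒ [M₂Z] = 0.0130 M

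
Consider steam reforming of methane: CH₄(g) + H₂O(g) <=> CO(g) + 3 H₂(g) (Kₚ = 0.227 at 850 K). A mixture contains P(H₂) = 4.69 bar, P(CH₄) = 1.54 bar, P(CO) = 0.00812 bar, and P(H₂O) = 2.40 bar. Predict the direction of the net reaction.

Qₚ = P(CO)·P(H₂)³ / (P(CH₄)·P(H₂O)) = (0.00812)·(4.69)³ / ((1.54)·(2.40)) = 0.227
Qₚ = 0.227 = Kₚ, so the system is already at equilibrium.

neither direction; the system is at equilibrium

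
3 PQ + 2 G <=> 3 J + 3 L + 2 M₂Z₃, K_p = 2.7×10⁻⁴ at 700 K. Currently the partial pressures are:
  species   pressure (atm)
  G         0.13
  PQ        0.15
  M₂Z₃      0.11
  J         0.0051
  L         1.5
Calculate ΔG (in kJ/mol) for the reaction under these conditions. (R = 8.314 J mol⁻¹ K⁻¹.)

ΔG = -6.08 kJ/mol

Q_p = P(J)³·P(L)³·P(M₂Z₃)² / (P(PQ)³·P(G)²) = (0.0051)³·(1.5)³·(0.11)² / ((0.15)³·(0.13)²) = 9.50×10⁻⁵
ΔG = RT ln(Q_p/K_p) = (8.314 J mol⁻¹ K⁻¹)(700 K) × ln(9.50×10⁻⁵/2.7×10⁻⁴)
   = (5.820 kJ/mol)(-1.045) = -6.08 kJ/mol
ΔG < 0, so the forward reaction is spontaneous (proceeds forward).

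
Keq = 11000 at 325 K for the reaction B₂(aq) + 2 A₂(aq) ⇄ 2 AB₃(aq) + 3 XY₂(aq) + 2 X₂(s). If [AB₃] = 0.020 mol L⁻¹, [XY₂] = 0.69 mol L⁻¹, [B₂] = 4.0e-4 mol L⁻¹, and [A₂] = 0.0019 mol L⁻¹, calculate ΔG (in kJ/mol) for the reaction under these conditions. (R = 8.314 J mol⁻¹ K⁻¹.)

ΔG = 5.71 kJ/mol

(X₂ is a pure solid — omitted from Q.)
Q = [AB₃]²·[XY₂]³ / ([B₂]·[A₂]²) = (0.020)²·(0.69)³ / ((4.0e-4)·(0.0019)²) = 91000
ΔG = RT ln(Q/Keq) = (8.314 J mol⁻¹ K⁻¹)(325 K) × ln(91000/11000)
   = (2.702 kJ/mol)(2.113) = 5.71 kJ/mol
ΔG > 0, so the forward reaction is non-spontaneous (proceeds in reverse).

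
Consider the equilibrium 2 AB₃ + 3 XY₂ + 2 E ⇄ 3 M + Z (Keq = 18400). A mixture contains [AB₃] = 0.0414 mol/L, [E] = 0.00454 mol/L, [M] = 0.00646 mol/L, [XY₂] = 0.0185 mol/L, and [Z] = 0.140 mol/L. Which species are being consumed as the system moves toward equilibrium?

M, Z (products)

Q = [M]³·[Z] / ([AB₃]²·[XY₂]³·[E]²) = (0.00646)³·(0.140) / ((0.0414)²·(0.0185)³·(0.00454)²) = 1.69e5
Q = 1.69e5 > Keq = 18400: net reverse reaction.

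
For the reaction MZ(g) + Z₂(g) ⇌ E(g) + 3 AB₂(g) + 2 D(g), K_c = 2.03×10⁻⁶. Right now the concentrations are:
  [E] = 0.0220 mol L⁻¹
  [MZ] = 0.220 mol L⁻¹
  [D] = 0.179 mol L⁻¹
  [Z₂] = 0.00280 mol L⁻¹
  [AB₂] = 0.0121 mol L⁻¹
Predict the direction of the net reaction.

neither direction; the system is at equilibrium

Q_c = [E]·[AB₂]³·[D]² / ([MZ]·[Z₂]) = (0.0220)·(0.0121)³·(0.179)² / ((0.220)·(0.00280)) = 2.03×10⁻⁶
Q_c = 2.03×10⁻⁶ = K_c, so the system is already at equilibrium.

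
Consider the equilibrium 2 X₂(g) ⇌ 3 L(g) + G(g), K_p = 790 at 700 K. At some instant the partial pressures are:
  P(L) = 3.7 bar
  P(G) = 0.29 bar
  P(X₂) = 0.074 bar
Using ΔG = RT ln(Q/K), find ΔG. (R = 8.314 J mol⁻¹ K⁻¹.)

Q_p = P(L)³·P(G) / P(X₂)² = (3.7)³·(0.29) / (0.074)² = 2680
ΔG = RT ln(Q_p/K_p) = (8.314 J mol⁻¹ K⁻¹)(700 K) × ln(2680/790)
   = (5.820 kJ/mol)(1.222) = 7.11 kJ/mol
ΔG > 0, so the forward reaction is non-spontaneous (proceeds in reverse).

ΔG = 7.11 kJ/mol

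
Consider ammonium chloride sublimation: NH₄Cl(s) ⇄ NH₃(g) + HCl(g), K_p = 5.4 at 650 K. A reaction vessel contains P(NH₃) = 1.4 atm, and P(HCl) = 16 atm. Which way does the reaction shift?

(NH₄Cl is a pure solid — omitted from Q_p.)
Q_p = P(NH₃)·P(HCl) = (1.4)·(16) = 22
Q_p = 22 > K_p = 5.4, so the reverse reaction proceeds.

to the left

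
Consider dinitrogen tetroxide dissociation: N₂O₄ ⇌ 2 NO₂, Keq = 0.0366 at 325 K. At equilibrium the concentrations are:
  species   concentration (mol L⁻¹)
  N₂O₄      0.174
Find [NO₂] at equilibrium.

At equilibrium, Keq = [NO₂]² / [N₂O₄] = 0.0366.
([NO₂])² / (0.174) = 0.0366
[NO₂]² = 0.00637 ⇒ [NO₂] = 0.0798 mol L⁻¹

[NO₂] = 0.0798 mol L⁻¹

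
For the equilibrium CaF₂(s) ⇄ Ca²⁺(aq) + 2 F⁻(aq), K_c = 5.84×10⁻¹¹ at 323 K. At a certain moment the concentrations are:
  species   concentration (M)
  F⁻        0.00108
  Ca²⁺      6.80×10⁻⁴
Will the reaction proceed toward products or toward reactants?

in the reverse direction

(CaF₂ is a pure solid — omitted from Q_c.)
Q_c = [Ca²⁺]·[F⁻]² = (6.80×10⁻⁴)·(0.00108)² = 7.93×10⁻¹⁰
Q_c = 7.93×10⁻¹⁰ > K_c = 5.84×10⁻¹¹, so the reverse reaction proceeds.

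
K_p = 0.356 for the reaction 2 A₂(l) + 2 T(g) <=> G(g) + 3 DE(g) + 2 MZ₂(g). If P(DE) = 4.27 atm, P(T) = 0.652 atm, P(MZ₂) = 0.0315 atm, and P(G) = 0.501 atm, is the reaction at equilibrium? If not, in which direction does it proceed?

toward products

(A₂ is a pure liquid — omitted from Q_p.)
Q_p = P(G)·P(DE)³·P(MZ₂)² / P(T)² = (0.501)·(4.27)³·(0.0315)² / (0.652)² = 0.0910
Q_p = 0.0910 < K_p = 0.356, so the forward reaction proceeds.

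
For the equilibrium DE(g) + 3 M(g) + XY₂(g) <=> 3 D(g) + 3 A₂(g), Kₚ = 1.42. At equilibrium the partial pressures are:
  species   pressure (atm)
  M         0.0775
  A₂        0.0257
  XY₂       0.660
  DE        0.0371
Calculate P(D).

At equilibrium, Kₚ = P(D)³·P(A₂)³ / (P(DE)·P(M)³·P(XY₂)) = 1.42.
(P(D))³·(0.0257)³ / ((0.0371)·(0.0775)³·(0.660)) = 1.42
P(D)³ = 0.953 ⇒ P(D) = 0.984 atm

P(D) = 0.984 atm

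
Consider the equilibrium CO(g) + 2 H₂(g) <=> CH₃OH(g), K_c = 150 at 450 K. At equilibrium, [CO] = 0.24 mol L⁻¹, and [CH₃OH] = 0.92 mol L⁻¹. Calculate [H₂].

At equilibrium, K_c = [CH₃OH] / ([CO]·[H₂]²) = 150.
(0.92) / ((0.24)·([H₂])²) = 150
[H₂]² = 0.0256 ⇒ [H₂] = 0.16 mol L⁻¹

[H₂] = 0.16 mol L⁻¹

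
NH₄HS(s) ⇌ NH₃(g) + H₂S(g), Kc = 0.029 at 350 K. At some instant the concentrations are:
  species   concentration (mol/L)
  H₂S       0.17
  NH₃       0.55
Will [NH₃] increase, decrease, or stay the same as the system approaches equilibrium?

(NH₄HS is a pure solid — omitted from Qc.)
Qc = [NH₃]·[H₂S] = (0.55)·(0.17) = 0.094
Qc = 0.094 > Kc = 0.029: net reverse reaction.
NH₃ is a product, so it decreases.

decrease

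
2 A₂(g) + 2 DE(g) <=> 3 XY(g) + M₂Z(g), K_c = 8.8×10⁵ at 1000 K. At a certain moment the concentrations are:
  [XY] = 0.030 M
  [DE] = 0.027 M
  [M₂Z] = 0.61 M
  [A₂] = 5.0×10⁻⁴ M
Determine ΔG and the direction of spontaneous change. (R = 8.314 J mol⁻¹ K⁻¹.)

Q_c = [XY]³·[M₂Z] / ([A₂]²·[DE]²) = (0.030)³·(0.61) / ((5.0×10⁻⁴)²·(0.027)²) = 90400
ΔG = RT ln(Q_c/K_c) = (8.314 J mol⁻¹ K⁻¹)(1000 K) × ln(90400/8.8×10⁵)
   = (8.314 kJ/mol)(-2.276) = -18.9 kJ/mol
ΔG < 0, so the forward reaction is spontaneous (proceeds forward).

ΔG = -18.9 kJ/mol; the forward reaction is spontaneous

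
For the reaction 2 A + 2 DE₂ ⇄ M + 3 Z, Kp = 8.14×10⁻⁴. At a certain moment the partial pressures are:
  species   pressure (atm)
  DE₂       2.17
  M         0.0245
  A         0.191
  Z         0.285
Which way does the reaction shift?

to the left

Qp = P(M)·P(Z)³ / (P(A)²·P(DE₂)²) = (0.0245)·(0.285)³ / ((0.191)²·(2.17)²) = 0.00330
Qp = 0.00330 > Kp = 8.14×10⁻⁴, so the reverse reaction proceeds.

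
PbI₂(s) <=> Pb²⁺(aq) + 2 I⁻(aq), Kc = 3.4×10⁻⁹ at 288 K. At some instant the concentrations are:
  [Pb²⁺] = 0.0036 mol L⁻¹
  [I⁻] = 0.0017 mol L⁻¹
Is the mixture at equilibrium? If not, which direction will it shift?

(PbI₂ is a pure solid — omitted from Qc.)
Qc = [Pb²⁺]·[I⁻]² = (0.0036)·(0.0017)² = 1.0×10⁻⁸
Qc = 1.0×10⁻⁸ > Kc = 3.4×10⁻⁹: net reverse reaction.

no; Q > K, reaction proceeds in reverse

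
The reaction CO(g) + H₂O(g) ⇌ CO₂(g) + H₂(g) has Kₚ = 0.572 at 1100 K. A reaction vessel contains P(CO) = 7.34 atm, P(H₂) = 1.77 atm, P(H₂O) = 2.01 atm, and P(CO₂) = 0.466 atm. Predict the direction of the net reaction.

toward products

Qₚ = P(CO₂)·P(H₂) / (P(CO)·P(H₂O)) = (0.466)·(1.77) / ((7.34)·(2.01)) = 0.0559
Qₚ = 0.0559 < Kₚ = 0.572, so the forward reaction proceeds.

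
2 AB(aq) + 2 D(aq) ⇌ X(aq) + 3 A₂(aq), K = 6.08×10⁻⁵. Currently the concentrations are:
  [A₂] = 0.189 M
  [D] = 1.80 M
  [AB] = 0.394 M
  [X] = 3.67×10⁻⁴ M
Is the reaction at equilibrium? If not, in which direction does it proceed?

to the right

Q = [X]·[A₂]³ / ([AB]²·[D]²) = (3.67×10⁻⁴)·(0.189)³ / ((0.394)²·(1.80)²) = 4.93×10⁻⁶
Q = 4.93×10⁻⁶ < K = 6.08×10⁻⁵, so the forward reaction proceeds.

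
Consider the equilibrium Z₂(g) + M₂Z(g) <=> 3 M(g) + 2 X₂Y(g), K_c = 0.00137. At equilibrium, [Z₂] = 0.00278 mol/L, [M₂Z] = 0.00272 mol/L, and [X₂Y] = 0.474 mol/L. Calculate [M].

[M] = 0.00359 mol/L

At equilibrium, K_c = [M]³·[X₂Y]² / ([Z₂]·[M₂Z]) = 0.00137.
([M])³·(0.474)² / ((0.00278)·(0.00272)) = 0.00137
[M]³ = 4.61×10⁻⁸ ⇒ [M] = 0.00359 mol/L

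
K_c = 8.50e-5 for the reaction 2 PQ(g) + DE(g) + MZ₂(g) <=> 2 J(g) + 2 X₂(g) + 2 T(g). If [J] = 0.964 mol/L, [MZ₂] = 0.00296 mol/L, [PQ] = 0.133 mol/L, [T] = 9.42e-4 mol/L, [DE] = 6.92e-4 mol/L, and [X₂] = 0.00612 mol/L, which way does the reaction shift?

Q_c = [J]²·[X₂]²·[T]² / ([PQ]²·[DE]·[MZ₂]) = (0.964)²·(0.00612)²·(9.42e-4)² / ((0.133)²·(6.92e-4)·(0.00296)) = 8.52e-4
Q_c = 8.52e-4 > K_c = 8.50e-5, so the reverse reaction proceeds.

reverse (toward reactants)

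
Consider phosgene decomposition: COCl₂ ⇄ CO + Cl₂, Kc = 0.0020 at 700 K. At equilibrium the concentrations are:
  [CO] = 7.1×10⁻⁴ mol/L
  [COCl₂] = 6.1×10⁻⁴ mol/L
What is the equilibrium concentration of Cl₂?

[Cl₂] = 0.0017 mol/L

At equilibrium, Kc = [CO]·[Cl₂] / [COCl₂] = 0.0020.
(7.1×10⁻⁴)·([Cl₂]) / (6.1×10⁻⁴) = 0.0020
[Cl₂] = 0.00172 = 0.0017 mol/L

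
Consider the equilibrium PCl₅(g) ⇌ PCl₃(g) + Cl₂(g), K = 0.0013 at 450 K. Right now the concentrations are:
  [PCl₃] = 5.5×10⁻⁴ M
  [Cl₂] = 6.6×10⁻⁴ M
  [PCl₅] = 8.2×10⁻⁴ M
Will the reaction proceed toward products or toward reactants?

Q = [PCl₃]·[Cl₂] / [PCl₅] = (5.5×10⁻⁴)·(6.6×10⁻⁴) / (8.2×10⁻⁴) = 4.4×10⁻⁴
Q = 4.4×10⁻⁴ < K = 0.0013, so the forward reaction proceeds.

forward (toward products)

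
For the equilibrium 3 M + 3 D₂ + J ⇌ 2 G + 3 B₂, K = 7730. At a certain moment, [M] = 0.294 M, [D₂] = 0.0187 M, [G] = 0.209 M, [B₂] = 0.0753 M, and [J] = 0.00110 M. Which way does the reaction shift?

toward reactants

Q = [G]²·[B₂]³ / ([M]³·[D₂]³·[J]) = (0.209)²·(0.0753)³ / ((0.294)³·(0.0187)³·(0.00110)) = 1.02×10⁵
Q = 1.02×10⁵ > K = 7730, so the reverse reaction proceeds.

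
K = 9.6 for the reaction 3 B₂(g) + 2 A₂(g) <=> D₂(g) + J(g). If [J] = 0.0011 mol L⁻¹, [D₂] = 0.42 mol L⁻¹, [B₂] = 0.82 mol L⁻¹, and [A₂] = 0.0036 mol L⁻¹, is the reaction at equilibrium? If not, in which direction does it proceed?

reverse (toward reactants)

Q = [D₂]·[J] / ([B₂]³·[A₂]²) = (0.42)·(0.0011) / ((0.82)³·(0.0036)²) = 65
Q = 65 > K = 9.6, so the reverse reaction proceeds.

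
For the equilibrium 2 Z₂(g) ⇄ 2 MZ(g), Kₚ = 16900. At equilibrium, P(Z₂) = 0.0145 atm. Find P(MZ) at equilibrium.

At equilibrium, Kₚ = P(MZ)² / P(Z₂)² = 16900.
(P(MZ))² / (0.0145)² = 16900
P(MZ)² = 3.55 ⇒ P(MZ) = 1.88 atm

P(MZ) = 1.88 atm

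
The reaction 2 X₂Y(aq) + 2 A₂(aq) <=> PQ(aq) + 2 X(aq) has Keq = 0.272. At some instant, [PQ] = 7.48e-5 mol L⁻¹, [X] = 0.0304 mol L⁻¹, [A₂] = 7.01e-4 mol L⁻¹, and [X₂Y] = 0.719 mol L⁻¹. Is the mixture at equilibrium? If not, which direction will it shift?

yes, at equilibrium

Q = [PQ]·[X]² / ([X₂Y]²·[A₂]²) = (7.48e-5)·(0.0304)² / ((0.719)²·(7.01e-4)²) = 0.272
Q = 0.272 = Keq; the system is at equilibrium.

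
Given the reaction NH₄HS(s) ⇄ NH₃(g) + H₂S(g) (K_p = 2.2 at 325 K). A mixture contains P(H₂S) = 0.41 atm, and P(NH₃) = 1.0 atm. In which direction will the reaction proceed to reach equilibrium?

in the forward direction

(NH₄HS is a pure solid — omitted from Q_p.)
Q_p = P(NH₃)·P(H₂S) = (1.0)·(0.41) = 0.41
Q_p = 0.41 < K_p = 2.2, so the forward reaction proceeds.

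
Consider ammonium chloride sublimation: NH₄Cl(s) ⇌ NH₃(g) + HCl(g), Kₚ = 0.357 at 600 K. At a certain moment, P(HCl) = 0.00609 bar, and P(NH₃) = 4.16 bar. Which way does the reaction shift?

(NH₄Cl is a pure solid — omitted from Qₚ.)
Qₚ = P(NH₃)·P(HCl) = (4.16)·(0.00609) = 0.0253
Qₚ = 0.0253 < Kₚ = 0.357, so the forward reaction proceeds.

to the right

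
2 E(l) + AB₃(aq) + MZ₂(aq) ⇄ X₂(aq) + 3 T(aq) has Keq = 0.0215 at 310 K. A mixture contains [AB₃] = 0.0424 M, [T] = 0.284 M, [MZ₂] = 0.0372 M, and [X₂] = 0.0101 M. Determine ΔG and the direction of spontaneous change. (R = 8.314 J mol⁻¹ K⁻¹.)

(E is a pure liquid — omitted from Q.)
Q = [X₂]·[T]³ / ([AB₃]·[MZ₂]) = (0.0101)·(0.284)³ / ((0.0424)·(0.0372)) = 0.147
ΔG = RT ln(Q/Keq) = (8.314 J mol⁻¹ K⁻¹)(310 K) × ln(0.147/0.0215)
   = (2.577 kJ/mol)(1.922) = 4.95 kJ/mol
ΔG > 0, so the forward reaction is non-spontaneous (proceeds in reverse).

ΔG = 4.95 kJ/mol; the forward reaction is non-spontaneous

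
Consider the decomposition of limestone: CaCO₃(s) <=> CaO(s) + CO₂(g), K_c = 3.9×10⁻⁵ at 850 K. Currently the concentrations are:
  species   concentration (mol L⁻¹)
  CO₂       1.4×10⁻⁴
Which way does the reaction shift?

(CaCO₃, CaO are pure solids — omitted from Q_c.)
Q_c = [CO₂] = 1.4×10⁻⁴
Q_c = 1.4×10⁻⁴ > K_c = 3.9×10⁻⁵, so the reverse reaction proceeds.

to the left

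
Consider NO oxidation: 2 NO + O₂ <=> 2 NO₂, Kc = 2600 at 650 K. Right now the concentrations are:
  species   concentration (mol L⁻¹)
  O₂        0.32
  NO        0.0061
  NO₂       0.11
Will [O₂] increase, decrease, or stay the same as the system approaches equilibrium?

Qc = [NO₂]² / ([NO]²·[O₂]) = (0.11)² / ((0.0061)²·(0.32)) = 1000
Qc = 1000 < Kc = 2600: net forward reaction.
O₂ is a reactant, so it decreases.

decrease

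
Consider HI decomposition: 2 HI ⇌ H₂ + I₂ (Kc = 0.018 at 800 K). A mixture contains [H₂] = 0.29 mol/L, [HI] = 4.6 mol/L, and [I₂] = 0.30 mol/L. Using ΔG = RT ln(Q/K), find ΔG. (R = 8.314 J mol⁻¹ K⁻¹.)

Qc = [H₂]·[I₂] / [HI]² = (0.29)·(0.30) / (4.6)² = 0.00411
ΔG = RT ln(Qc/Kc) = (8.314 J mol⁻¹ K⁻¹)(800 K) × ln(0.00411/0.018)
   = (6.651 kJ/mol)(-1.477) = -9.82 kJ/mol
ΔG < 0, so the forward reaction is spontaneous (proceeds forward).

ΔG = -9.82 kJ/mol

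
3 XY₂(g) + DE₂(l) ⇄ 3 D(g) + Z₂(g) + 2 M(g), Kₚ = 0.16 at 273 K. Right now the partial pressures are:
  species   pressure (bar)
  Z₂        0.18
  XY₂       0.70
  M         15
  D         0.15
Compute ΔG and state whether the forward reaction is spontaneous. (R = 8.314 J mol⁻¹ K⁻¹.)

ΔG = 2.07 kJ/mol; the forward reaction is non-spontaneous

(DE₂ is a pure liquid — omitted from Qₚ.)
Qₚ = P(D)³·P(Z₂)·P(M)² / P(XY₂)³ = (0.15)³·(0.18)·(15)² / (0.70)³ = 0.399
ΔG = RT ln(Qₚ/Kₚ) = (8.314 J mol⁻¹ K⁻¹)(273 K) × ln(0.399/0.16)
   = (2.270 kJ/mol)(0.9138) = 2.07 kJ/mol
ΔG > 0, so the forward reaction is non-spontaneous (proceeds in reverse).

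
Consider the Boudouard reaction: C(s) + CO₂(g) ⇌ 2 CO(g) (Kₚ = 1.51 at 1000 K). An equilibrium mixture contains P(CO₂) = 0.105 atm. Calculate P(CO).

(C is a pure solid — omitted from Kₚ.)
At equilibrium, Kₚ = P(CO)² / P(CO₂) = 1.51.
(P(CO))² / (0.105) = 1.51
P(CO)² = 0.159 ⇒ P(CO) = 0.398 atm

P(CO) = 0.398 atm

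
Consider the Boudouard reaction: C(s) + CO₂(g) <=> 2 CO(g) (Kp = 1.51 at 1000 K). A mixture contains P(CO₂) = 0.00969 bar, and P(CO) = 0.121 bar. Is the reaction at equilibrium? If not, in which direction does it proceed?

(C is a pure solid — omitted from Qp.)
Qp = P(CO)² / P(CO₂) = (0.121)² / (0.00969) = 1.51
Qp = 1.51 = Kp, so the system is already at equilibrium.

no net change (already at equilibrium)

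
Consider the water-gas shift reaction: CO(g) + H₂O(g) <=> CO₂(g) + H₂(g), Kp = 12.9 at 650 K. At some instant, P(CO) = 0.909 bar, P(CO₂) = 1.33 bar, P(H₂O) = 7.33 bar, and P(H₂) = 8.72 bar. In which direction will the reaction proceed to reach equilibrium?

in the forward direction

Qp = P(CO₂)·P(H₂) / (P(CO)·P(H₂O)) = (1.33)·(8.72) / ((0.909)·(7.33)) = 1.74
Qp = 1.74 < Kp = 12.9, so the forward reaction proceeds.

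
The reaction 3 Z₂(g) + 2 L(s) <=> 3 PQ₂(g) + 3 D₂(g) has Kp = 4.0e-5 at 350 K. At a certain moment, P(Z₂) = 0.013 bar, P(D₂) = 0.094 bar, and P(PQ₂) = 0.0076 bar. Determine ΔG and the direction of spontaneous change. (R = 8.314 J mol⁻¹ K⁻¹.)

(L is a pure solid — omitted from Qp.)
Qp = P(PQ₂)³·P(D₂)³ / P(Z₂)³ = (0.0076)³·(0.094)³ / (0.013)³ = 1.66e-4
ΔG = RT ln(Qp/Kp) = (8.314 J mol⁻¹ K⁻¹)(350 K) × ln(1.66e-4/4.0e-5)
   = (2.910 kJ/mol)(1.423) = 4.14 kJ/mol
ΔG > 0, so the forward reaction is non-spontaneous (proceeds in reverse).

ΔG = 4.14 kJ/mol; the forward reaction is non-spontaneous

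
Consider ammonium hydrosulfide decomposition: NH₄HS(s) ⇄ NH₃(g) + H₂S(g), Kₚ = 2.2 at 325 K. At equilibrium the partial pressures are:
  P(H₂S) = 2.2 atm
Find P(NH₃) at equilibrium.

(NH₄HS is a pure solid — omitted from Kₚ.)
At equilibrium, Kₚ = P(NH₃)·P(H₂S) = 2.2.
(P(NH₃))·(2.2) = 2.2
P(NH₃) = 1.00 = 1.0 atm

P(NH₃) = 1.0 atm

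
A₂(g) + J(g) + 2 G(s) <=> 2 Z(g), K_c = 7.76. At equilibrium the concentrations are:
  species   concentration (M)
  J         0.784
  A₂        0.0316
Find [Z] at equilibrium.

(G is a pure solid — omitted from K_c.)
At equilibrium, K_c = [Z]² / ([A₂]·[J]) = 7.76.
([Z])² / ((0.0316)·(0.784)) = 7.76
[Z]² = 0.192 ⇒ [Z] = 0.438 M

[Z] = 0.438 M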